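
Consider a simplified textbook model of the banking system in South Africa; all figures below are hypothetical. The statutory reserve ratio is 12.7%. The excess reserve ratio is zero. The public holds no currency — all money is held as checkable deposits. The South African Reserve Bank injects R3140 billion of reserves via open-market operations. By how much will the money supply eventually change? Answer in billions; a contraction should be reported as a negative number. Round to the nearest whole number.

R24724 billion

The simple money multiplier is m = 1/rr = 1/0.127 ≈ 7.87402.
An open-market purchase increases the monetary base by 3140 billion, so ΔM = m × ΔMB = 7.87402 × 3140 = 24724.4228 billion.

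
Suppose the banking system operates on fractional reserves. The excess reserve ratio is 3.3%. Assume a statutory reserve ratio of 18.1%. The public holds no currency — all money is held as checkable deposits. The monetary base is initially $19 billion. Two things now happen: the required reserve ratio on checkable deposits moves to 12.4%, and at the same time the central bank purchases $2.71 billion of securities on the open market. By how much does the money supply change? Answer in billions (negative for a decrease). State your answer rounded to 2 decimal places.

Before: m₁ = 1 / (0.181 + 0.033) ≈ 4.67290, MB₁ = 19, so M₁ = 4.67290 × 19 = 88.7851 billion.
After: m₂ = 1 / (0.124 + 0.033) ≈ 6.36943, MB₂ = 19 + 2.71 = 21.71, so M₂ = 6.36943 × 21.71 ≈ 138.2803 billion.
ΔM = M₂ − M₁ = 138.2803 − 88.7851 = 49.4952 billion.

$49.50 billion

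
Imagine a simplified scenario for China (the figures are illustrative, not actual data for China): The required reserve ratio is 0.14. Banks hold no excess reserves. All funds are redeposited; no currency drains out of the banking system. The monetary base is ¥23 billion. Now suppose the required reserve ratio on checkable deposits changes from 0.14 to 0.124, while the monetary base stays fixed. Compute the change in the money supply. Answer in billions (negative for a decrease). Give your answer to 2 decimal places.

¥21.20 billion

Initially m₁ = 1 / (0.14) ≈ 7.14286, so M₁ = 7.14286 × 23 ≈ 164.2858 billion.
After the change m₂ = 1 / (0.124) ≈ 8.06452, so M₂ = 8.06452 × 23 ≈ 185.484 billion.
ΔM = M₂ − M₁ = 185.484 − 164.2858 = 21.1982 billion.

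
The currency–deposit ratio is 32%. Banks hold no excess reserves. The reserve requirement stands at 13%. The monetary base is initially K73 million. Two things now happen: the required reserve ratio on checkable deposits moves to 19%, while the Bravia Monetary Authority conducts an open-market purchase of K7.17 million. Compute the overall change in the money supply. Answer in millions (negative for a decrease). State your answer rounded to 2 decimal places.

-6.63 million

Before: m₁ = (1 + 0.32) / (0.13 + 0.32) ≈ 2.93333, MB₁ = 73, so M₁ = 2.93333 × 73 ≈ 214.1331 million.
After: m₂ = (1 + 0.32) / (0.19 + 0.32) ≈ 2.58824, MB₂ = 73 + 7.17 = 80.17, so M₂ = 2.58824 × 80.17 ≈ 207.4992 million.
ΔM = M₂ − M₁ = 207.4992 − 214.1331 = -6.6339 million.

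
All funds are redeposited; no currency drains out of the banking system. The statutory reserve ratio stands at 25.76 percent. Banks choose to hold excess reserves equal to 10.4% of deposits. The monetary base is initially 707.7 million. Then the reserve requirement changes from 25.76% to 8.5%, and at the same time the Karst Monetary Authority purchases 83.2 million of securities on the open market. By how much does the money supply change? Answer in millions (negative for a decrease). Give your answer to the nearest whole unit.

2228 million

Before: m₁ = 1 / (0.2576 + 0.104) ≈ 2.7655, MB₁ = 707.7, so M₁ = 2.7655 × 707.7 ≈ 1957.1444 million.
After: m₂ = 1 / (0.085 + 0.104) ≈ 5.2910, MB₂ = 707.7 + 83.2 = 790.9, so M₂ = 5.2910 × 790.9 = 4184.6519 million.
ΔM = M₂ − M₁ = 4184.6519 − 1957.1444 = 2227.5075 million.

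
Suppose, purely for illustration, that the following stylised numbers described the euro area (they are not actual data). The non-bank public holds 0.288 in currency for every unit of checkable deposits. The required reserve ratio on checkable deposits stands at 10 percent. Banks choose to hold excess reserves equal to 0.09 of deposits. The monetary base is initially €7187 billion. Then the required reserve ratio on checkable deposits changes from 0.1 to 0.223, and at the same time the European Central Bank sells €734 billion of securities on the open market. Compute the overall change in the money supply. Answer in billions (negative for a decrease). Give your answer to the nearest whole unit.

Before: m₁ = (1 + 0.288) / (0.1 + 0.09 + 0.288) ≈ 2.69456, MB₁ = 7187, so M₁ = 2.69456 × 7187 ≈ 19365.8027 billion.
After: m₂ = (1 + 0.288) / (0.223 + 0.09 + 0.288) ≈ 2.14309, MB₂ = 7187 − 734 = 6453, so M₂ = 2.14309 × 6453 ≈ 13829.3598 billion.
ΔM = M₂ − M₁ = 13829.3598 − 19365.8027 = -5536.4429 billion.

-5536 billion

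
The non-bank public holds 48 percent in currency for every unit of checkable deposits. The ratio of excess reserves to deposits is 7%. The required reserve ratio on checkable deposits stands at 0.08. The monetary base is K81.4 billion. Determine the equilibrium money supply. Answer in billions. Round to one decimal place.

The money multiplier is m = (1 + c) / (rr + e + c) = (1 + 0.48) / (0.08 + 0.07 + 0.48) ≈ 2.3492.
So M = m × MB = 2.3492 × 81.4 ≈ 191.2249 billion.

K191.2 billion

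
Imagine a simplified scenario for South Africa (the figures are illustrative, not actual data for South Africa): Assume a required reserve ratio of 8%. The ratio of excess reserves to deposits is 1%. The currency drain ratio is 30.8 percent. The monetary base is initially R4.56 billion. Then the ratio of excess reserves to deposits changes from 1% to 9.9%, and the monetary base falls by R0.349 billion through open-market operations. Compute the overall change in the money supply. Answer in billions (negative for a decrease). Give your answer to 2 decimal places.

Before: m₁ = (1 + 0.308) / (0.08 + 0.01 + 0.308) ≈ 3.2864, MB₁ = 4.56, so M₁ = 3.2864 × 4.56 ≈ 14.986 billion.
After: m₂ = (1 + 0.308) / (0.08 + 0.099 + 0.308) ≈ 2.6858, MB₂ = 4.56 − 0.349 = 4.211, so M₂ = 2.6858 × 4.211 ≈ 11.3099 billion.
ΔM = M₂ − M₁ = 11.3099 − 14.986 = -3.6761 billion.

-3.68 billion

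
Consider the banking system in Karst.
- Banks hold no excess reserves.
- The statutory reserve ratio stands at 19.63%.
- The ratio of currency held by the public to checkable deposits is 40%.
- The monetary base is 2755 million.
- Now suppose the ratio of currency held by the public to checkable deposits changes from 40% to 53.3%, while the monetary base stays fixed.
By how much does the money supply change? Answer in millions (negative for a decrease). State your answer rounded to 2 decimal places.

Initially m₁ = (1 + 0.4) / (0.1963 + 0.4) ≈ 2.3478115, so M₁ = 2.3478115 × 2755 ≈ 6468.2207 million.
After the change m₂ = (1 + 0.533) / (0.1963 + 0.533) ≈ 2.1020156, so M₂ = 2.1020156 × 2755 ≈ 5791.053 million.
ΔM = M₂ − M₁ = 5791.053 − 6468.2207 = -677.1677 million.

-677.17 million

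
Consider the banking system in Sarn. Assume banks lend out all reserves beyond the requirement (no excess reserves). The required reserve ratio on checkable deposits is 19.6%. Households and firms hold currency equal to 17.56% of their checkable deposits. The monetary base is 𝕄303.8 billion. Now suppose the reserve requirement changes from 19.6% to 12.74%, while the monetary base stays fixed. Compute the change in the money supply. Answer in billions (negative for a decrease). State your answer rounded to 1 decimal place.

𝕄217.6 billion

Initially m₁ = (1 + 0.1756) / (0.196 + 0.1756) ≈ 3.16362, so M₁ = 3.16362 × 303.8 ≈ 961.1078 billion.
After the change m₂ = (1 + 0.1756) / (0.1274 + 0.1756) ≈ 3.87987, so M₂ = 3.87987 × 303.8 ≈ 1178.7045 billion.
ΔM = M₂ − M₁ = 1178.7045 − 961.1078 = 217.5967 billion.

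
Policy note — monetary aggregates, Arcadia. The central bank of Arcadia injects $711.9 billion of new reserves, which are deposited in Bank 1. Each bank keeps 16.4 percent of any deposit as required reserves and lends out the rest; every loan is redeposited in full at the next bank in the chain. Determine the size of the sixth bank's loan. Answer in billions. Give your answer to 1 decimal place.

$243.0 billion

Each bank lends a fraction (1 − rr) = 0.8360 of the deposit it receives, so Bank 6 receives 711.9·0.8360^5 and lends 711.9·0.8360^6 ≈ 243.0282 billion.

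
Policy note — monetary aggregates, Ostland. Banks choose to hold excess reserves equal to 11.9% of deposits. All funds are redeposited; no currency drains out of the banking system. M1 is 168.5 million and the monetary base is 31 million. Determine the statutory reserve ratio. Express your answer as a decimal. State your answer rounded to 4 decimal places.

Using m = M/MB = 168.5/31 ≈ 5.435484. Since m = (1 + c)/(c + rr + e), the denominator satisfies c + rr + e = (1 + c)/m = (1 + 0) / 5.435484 ≈ 0.183976.
With c = 0 and e = 0.119, the statutory reserve ratio is 0.183976 − 0 − 0.119 = 0.064976.

0.0650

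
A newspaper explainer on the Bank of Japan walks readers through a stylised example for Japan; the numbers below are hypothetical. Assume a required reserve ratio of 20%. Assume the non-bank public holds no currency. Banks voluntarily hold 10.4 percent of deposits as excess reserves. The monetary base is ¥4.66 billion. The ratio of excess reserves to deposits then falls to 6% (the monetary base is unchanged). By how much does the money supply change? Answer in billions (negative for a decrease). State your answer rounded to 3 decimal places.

Initially m₁ = 1 / (0.2 + 0.104) ≈ 3.28947, so M₁ = 3.28947 × 4.66 ≈ 15.3289 billion.
After the change m₂ = 1 / (0.2 + 0.06) ≈ 3.84615, so M₂ = 3.84615 × 4.66 ≈ 17.9231 billion.
ΔM = M₂ − M₁ = 17.9231 − 15.3289 = 2.5942 billion.

¥2.594 billion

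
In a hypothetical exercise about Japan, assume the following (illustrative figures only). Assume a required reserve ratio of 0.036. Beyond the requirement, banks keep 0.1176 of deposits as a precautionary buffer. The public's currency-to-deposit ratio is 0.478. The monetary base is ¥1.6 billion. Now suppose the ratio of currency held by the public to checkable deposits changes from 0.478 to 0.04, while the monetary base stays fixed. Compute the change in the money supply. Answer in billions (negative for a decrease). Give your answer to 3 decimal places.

Initially m₁ = (1 + 0.478) / (0.036 + 0.1176 + 0.478) ≈ 2.34009, so M₁ = 2.34009 × 1.6 ≈ 3.7441 billion.
After the change m₂ = (1 + 0.04) / (0.036 + 0.1176 + 0.04) ≈ 5.37190, so M₂ = 5.37190 × 1.6 ≈ 8.595 billion.
ΔM = M₂ − M₁ = 8.595 − 3.7441 = 4.8509 billion.

¥4.851 billion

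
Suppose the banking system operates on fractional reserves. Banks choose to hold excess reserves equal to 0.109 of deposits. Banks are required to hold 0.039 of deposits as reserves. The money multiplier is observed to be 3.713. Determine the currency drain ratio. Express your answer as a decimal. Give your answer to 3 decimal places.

0.166

Using m = 3.713. From m = (1 + c)/(c + rr + e), rearranging gives 1 + c = m·(c + rr + e), so c·(1 − m) = m·(rr + e) − 1.
Hence c = [m·(rr + e) − 1]/(1 − m) = [3.713 × (0.039 + 0.109) − 1] / (1 − 3.713) ≈ 0.166043.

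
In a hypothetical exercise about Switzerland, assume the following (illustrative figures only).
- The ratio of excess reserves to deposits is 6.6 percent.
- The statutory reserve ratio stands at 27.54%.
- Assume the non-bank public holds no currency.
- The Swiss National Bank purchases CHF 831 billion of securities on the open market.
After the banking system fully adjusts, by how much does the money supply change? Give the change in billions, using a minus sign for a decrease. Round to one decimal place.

CHF 2434.1 billion

The money multiplier is m = 1 / (rr + e) = 1 / (0.2754 + 0.066) ≈ 2.92912.
The purchase adds 831 billion of base, so ΔM = m × ΔMB = 2.92912 × (+831) ≈ 2434.0987 billion.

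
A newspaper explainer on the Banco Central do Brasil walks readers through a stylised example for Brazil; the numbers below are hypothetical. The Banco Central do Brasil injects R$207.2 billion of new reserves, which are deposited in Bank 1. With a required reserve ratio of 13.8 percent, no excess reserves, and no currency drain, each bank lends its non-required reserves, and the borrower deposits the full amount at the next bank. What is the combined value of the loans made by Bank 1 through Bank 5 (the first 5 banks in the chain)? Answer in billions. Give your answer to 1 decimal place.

R$678.3 billion

Bank i lends (1 − rr)^i of the original deposit: Bank 1 lends 207.2·0.8620 = 178.6064, Bank 2 lends 207.2·0.8620² ≈ 153.9587, and so on.
Summing a geometric series: total = 207.2·[0.8620·(1 − 0.8620^5) / (1 − 0.8620)] ≈ 678.2868 billion.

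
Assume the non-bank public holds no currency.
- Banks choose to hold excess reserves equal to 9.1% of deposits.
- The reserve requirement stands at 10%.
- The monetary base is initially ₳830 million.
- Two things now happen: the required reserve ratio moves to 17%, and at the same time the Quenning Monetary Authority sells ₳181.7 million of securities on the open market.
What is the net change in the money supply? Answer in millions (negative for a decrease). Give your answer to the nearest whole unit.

-1862 million

Before: m₁ = 1 / (0.1 + 0.091) ≈ 5.2356, MB₁ = 830, so M₁ = 5.2356 × 830 = 4345.548 million.
After: m₂ = 1 / (0.17 + 0.091) ≈ 3.8314, MB₂ = 830 − 181.7 = 648.3, so M₂ = 3.8314 × 648.3 ≈ 2483.8966 million.
ΔM = M₂ − M₁ = 2483.8966 − 4345.548 = -1861.6514 million.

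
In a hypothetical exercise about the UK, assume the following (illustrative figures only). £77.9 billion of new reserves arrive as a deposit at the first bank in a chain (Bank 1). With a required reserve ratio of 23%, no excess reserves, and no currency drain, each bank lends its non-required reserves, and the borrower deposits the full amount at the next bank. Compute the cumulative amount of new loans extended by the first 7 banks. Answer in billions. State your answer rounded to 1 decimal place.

Bank i lends (1 − rr)^i of the original deposit: Bank 1 lends 77.9·0.7700 = 59.9830, Bank 2 lends 77.9·0.7700² ≈ 46.1869, and so on.
Summing a geometric series: total = 77.9·[0.7700·(1 − 0.7700^7) / (1 − 0.7700)] ≈ 218.9418 billion.

£218.9 billion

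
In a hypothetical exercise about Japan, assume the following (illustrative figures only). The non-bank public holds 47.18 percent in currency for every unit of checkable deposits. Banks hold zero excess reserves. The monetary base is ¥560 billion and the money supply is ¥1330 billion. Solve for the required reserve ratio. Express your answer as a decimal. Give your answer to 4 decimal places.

0.1479

Using m = M/MB = 1330/560 = 2.375000. Since m = (1 + c)/(c + rr + e), the denominator satisfies c + rr + e = (1 + c)/m = (1 + 0.4718) / 2.375000 ≈ 0.619705.
With c = 0.4718 and e = 0, the required reserve ratio is 0.619705 − 0.4718 − 0 = 0.147905.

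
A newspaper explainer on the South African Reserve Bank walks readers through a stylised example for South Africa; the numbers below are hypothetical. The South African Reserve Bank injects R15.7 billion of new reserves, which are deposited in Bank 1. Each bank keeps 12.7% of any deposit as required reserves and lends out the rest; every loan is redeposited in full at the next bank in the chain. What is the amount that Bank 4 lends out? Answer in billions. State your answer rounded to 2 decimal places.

R9.12 billion

Each bank lends a fraction (1 − rr) = 0.8730 of the deposit it receives, so Bank 4 receives 15.7·0.8730^3 and lends 15.7·0.8730^4 ≈ 9.1192 billion.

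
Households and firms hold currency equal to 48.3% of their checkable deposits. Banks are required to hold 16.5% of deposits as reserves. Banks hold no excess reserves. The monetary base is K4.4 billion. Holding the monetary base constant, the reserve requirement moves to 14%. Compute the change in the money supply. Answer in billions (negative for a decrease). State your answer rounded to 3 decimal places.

Initially m₁ = (1 + 0.483) / (0.165 + 0.483) ≈ 2.28858, so M₁ = 2.28858 × 4.4 ≈ 10.0698 billion.
After the change m₂ = (1 + 0.483) / (0.14 + 0.483) ≈ 2.38042, so M₂ = 2.38042 × 4.4 ≈ 10.4738 billion.
ΔM = M₂ − M₁ = 10.4738 − 10.0698 = 0.404 billion.

K0.404 billion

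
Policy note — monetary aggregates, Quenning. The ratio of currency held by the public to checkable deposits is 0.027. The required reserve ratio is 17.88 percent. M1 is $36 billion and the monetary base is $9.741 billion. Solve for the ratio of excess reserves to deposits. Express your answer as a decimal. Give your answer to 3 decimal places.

0.072

Using m = M/MB = 36/9.741 ≈ 3.695719. Since m = (1 + c)/(c + rr + e), the denominator satisfies c + rr + e = (1 + c)/m = (1 + 0.027) / 3.695719 ≈ 0.277889.
With c = 0.027 and rr = 0.1788, the ratio of excess reserves to deposits is 0.277889 − 0.027 − 0.1788 = 0.072089.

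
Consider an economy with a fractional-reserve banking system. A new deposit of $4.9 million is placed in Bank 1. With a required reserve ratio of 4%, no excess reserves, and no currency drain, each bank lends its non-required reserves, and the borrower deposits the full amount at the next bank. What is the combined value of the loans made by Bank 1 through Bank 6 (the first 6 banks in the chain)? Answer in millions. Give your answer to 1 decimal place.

Bank i lends (1 − rr)^i of the original deposit: Bank 1 lends 4.9·0.9600 = 4.7040, Bank 2 lends 4.9·0.9600² ≈ 4.5158, and so on.
Summing a geometric series: total = 4.9·[0.9600·(1 − 0.9600^6) / (1 − 0.9600)] ≈ 25.5477 million.

$25.5 million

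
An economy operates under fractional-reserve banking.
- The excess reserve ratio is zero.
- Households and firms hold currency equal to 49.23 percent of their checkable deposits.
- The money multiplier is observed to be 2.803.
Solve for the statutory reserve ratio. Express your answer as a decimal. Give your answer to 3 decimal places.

Using m = 2.803. Since m = (1 + c)/(c + rr + e), the denominator satisfies c + rr + e = (1 + c)/m = (1 + 0.4923) / 2.803 ≈ 0.532394.
With c = 0.4923 and e = 0, the statutory reserve ratio is 0.532394 − 0.4923 − 0 = 0.040094.

0.040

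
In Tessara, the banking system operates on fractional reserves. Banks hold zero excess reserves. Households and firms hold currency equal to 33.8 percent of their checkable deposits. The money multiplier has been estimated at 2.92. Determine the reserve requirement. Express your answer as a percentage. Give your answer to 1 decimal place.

Using m = 2.92. Since m = (1 + c)/(c + rr + e), the denominator satisfies c + rr + e = (1 + c)/m = (1 + 0.338) / 2.92 ≈ 0.458219.
With c = 0.338 and e = 0, the reserve requirement is 0.458219 − 0.338 − 0 = 0.120219.

12.0%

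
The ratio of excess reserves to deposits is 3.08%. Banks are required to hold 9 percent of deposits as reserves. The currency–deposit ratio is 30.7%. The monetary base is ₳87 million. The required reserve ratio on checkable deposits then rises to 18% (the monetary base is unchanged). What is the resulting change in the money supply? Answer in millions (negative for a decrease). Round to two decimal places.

Initially m₁ = (1 + 0.307) / (0.09 + 0.0308 + 0.307) ≈ 3.05517, so M₁ = 3.05517 × 87 ≈ 265.7998 million.
After the change m₂ = (1 + 0.307) / (0.18 + 0.0308 + 0.307) ≈ 2.52414, so M₂ = 2.52414 × 87 ≈ 219.6002 million.
ΔM = M₂ − M₁ = 219.6002 − 265.7998 = -46.1996 million.

-46.20 million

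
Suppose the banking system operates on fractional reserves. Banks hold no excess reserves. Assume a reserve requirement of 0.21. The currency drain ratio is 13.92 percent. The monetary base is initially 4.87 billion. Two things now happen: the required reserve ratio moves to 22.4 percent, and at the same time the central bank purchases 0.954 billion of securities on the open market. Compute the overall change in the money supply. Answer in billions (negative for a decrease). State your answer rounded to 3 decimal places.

Before: m₁ = (1 + 0.1392) / (0.21 + 0.1392) ≈ 3.26231, MB₁ = 4.87, so M₁ = 3.26231 × 4.87 ≈ 15.8874 billion.
After: m₂ = (1 + 0.1392) / (0.224 + 0.1392) ≈ 3.13656, MB₂ = 4.87 + 0.954 = 5.824, so M₂ = 3.13656 × 5.824 ≈ 18.2673 billion.
ΔM = M₂ − M₁ = 18.2673 − 15.8874 = 2.3799 billion.

2.380 billion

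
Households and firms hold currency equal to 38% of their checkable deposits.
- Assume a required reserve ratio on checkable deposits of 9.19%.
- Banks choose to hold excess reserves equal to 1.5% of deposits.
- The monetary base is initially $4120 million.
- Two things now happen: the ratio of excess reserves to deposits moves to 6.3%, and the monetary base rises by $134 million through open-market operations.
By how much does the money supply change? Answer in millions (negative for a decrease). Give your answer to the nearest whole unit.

-702 million

Before: m₁ = (1 + 0.38) / (0.0919 + 0.015 + 0.38) ≈ 2.83426, MB₁ = 4120, so M₁ = 2.83426 × 4120 = 11677.1512 million.
After: m₂ = (1 + 0.38) / (0.0919 + 0.063 + 0.38) ≈ 2.57992, MB₂ = 4120 + 134 = 4254, so M₂ = 2.57992 × 4254 ≈ 10974.9797 million.
ΔM = M₂ − M₁ = 10974.9797 − 11677.1512 = -702.1715 million.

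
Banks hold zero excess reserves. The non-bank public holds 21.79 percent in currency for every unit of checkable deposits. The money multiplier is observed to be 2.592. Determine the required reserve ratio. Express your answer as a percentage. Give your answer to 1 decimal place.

25.2%

Using m = 2.592. Since m = (1 + c)/(c + rr + e), the denominator satisfies c + rr + e = (1 + c)/m = (1 + 0.2179) / 2.592 ≈ 0.469869.
With c = 0.2179 and e = 0, the required reserve ratio is 0.469869 − 0.2179 − 0 = 0.251969.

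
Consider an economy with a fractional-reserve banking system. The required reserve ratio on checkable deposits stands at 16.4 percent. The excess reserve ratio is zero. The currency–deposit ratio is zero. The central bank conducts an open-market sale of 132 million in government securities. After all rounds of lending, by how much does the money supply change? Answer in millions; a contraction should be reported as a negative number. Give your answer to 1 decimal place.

-804.9 million

The simple money multiplier is m = 1/rr = 1/0.164 ≈ 6.09756.
An open-market sale reduces the monetary base by 132 million, so ΔM = m × ΔMB = 6.09756 × (−132) ≈ -804.8779 million.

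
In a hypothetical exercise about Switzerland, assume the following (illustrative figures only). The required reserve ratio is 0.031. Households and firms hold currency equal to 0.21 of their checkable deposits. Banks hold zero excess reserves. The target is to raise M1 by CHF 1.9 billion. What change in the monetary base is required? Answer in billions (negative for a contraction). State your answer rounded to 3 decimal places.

The money multiplier is m = (1 + c) / (rr + c) = (1 + 0.21) / (0.031 + 0.21) ≈ 5.02075.
ΔMB = ΔM / m = (+1.9) / 5.02075 ≈ 0.3784 billion.

CHF 0.378 billion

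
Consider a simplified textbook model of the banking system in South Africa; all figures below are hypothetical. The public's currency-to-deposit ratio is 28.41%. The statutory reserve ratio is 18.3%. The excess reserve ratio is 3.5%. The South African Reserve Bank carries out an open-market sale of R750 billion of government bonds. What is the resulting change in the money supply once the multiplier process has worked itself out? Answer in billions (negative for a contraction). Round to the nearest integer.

-1918 billion

The money multiplier is m = (1 + c) / (rr + e + c) = (1 + 0.2841) / (0.183 + 0.035 + 0.2841) ≈ 2.5575.
The sale removes 750 billion of base, so ΔM = m × ΔMB = 2.5575 × (−750) = -1918.125 billion.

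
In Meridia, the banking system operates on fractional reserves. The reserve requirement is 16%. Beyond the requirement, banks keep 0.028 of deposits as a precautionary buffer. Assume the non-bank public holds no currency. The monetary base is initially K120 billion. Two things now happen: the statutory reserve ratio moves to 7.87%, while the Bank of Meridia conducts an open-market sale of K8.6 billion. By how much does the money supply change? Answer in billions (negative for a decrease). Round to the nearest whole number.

Before: m₁ = 1 / (0.16 + 0.028) ≈ 5.3191, MB₁ = 120, so M₁ = 5.3191 × 120 = 638.292 billion.
After: m₂ = 1 / (0.0787 + 0.028) ≈ 9.3721, MB₂ = 120 − 8.6 = 111.4, so M₂ = 9.3721 × 111.4 ≈ 1044.0519 billion.
ΔM = M₂ − M₁ = 1044.0519 − 638.292 = 405.7599 billion.

K406 billion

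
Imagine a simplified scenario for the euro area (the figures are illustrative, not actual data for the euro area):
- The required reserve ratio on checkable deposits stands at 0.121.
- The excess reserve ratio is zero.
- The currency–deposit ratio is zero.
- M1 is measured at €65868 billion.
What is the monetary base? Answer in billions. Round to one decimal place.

€7970.0 billion

With no currency drain and no excess reserves, the money multiplier is m = 1/rr = 1/0.121 ≈ 8.2644628.
The monetary base is MB = M / m = 65868 / 8.2644628 ≈ 7970.028 billion.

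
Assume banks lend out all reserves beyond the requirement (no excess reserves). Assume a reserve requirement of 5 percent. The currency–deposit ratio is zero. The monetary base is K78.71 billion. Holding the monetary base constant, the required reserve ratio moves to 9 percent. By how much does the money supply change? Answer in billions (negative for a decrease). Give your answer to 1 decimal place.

Initially m₁ = 1 / (0.05) = 20, so M₁ = 20 × 78.71 = 1574.2 billion.
After the change m₂ = 1 / (0.09) ≈ 11.1111, so M₂ = 11.1111 × 78.71 ≈ 874.5547 billion.
ΔM = M₂ − M₁ = 874.5547 − 1574.2 = -699.6453 billion.

-699.6 billion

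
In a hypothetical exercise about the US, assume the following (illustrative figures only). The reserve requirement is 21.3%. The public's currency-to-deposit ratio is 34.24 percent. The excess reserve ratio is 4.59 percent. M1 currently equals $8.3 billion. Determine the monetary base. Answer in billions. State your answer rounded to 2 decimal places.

The money multiplier is m = (1 + c) / (rr + e + c) = (1 + 0.3424) / (0.213 + 0.0459 + 0.3424) ≈ 2.2325.
MB = M / m = 8.3 / 2.2325 ≈ 3.7178 billion.

$3.72 billion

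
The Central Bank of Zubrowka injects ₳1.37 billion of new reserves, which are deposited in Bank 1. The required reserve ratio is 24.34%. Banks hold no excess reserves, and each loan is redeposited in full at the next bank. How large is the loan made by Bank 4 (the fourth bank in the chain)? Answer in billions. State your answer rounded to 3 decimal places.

₳0.449 billion

Each bank lends a fraction (1 − rr) = 0.7566 of the deposit it receives, so Bank 4 receives 1.37·0.7566^3 and lends 1.37·0.7566^4 ≈ 0.4489 billion.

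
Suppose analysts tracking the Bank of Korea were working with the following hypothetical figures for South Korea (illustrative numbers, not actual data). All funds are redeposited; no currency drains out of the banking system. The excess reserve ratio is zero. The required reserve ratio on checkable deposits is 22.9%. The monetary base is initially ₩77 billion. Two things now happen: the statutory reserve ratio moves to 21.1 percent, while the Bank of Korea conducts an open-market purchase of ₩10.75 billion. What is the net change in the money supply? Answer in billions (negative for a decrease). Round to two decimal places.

Before: m₁ = 1 / (0.229) ≈ 4.36681, MB₁ = 77, so M₁ = 4.36681 × 77 ≈ 336.2444 billion.
After: m₂ = 1 / (0.211) ≈ 4.73934, MB₂ = 77 + 10.75 = 87.75, so M₂ = 4.73934 × 87.75 ≈ 415.8771 billion.
ΔM = M₂ − M₁ = 415.8771 − 336.2444 = 79.6327 billion.

₩79.63 billion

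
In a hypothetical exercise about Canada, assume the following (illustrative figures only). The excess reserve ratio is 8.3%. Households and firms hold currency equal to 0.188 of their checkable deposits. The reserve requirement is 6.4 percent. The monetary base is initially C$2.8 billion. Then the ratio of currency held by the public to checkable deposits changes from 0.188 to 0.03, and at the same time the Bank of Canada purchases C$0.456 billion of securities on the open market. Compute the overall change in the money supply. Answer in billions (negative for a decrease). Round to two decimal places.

C$9.02 billion

Before: m₁ = (1 + 0.188) / (0.064 + 0.083 + 0.188) ≈ 3.5463, MB₁ = 2.8, so M₁ = 3.5463 × 2.8 ≈ 9.9296 billion.
After: m₂ = (1 + 0.03) / (0.064 + 0.083 + 0.03) ≈ 5.8192, MB₂ = 2.8 + 0.456 = 3.256, so M₂ = 5.8192 × 3.256 ≈ 18.9473 billion.
ΔM = M₂ − M₁ = 18.9473 − 9.9296 = 9.0177 billion.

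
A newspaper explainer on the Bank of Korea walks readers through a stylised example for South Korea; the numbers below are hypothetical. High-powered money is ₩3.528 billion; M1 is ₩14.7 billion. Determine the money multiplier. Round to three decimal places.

4.167

The money multiplier is m = M / MB = 14.7 / 3.528 ≈ 4.16667.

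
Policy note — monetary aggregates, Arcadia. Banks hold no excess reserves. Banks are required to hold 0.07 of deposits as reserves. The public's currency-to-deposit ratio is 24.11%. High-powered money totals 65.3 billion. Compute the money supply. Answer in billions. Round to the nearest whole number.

The money multiplier is m = (1 + c) / (rr + c) = (1 + 0.2411) / (0.07 + 0.2411) ≈ 3.9894.
So M = m × MB = 3.9894 × 65.3 ≈ 260.5078 billion.

261 billion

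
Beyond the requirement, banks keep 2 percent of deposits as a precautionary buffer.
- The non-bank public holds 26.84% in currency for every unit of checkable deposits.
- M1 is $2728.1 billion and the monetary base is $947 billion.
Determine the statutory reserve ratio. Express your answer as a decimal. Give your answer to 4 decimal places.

0.1519

Using m = M/MB = 2728.1/947 ≈ 2.880781. Since m = (1 + c)/(c + rr + e), the denominator satisfies c + rr + e = (1 + c)/m = (1 + 0.2684) / 2.880781 ≈ 0.440297.
With c = 0.2684 and e = 0.02, the statutory reserve ratio is 0.440297 − 0.2684 − 0.02 = 0.151897.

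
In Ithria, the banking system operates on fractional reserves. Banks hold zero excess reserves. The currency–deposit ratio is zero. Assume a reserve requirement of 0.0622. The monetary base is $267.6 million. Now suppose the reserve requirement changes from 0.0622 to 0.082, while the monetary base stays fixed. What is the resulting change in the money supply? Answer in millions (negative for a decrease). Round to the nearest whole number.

Initially m₁ = 1 / (0.0622) ≈ 16.0772, so M₁ = 16.0772 × 267.6 ≈ 4302.2587 million.
After the change m₂ = 1 / (0.082) ≈ 12.1951, so M₂ = 12.1951 × 267.6 ≈ 3263.4088 million.
ΔM = M₂ − M₁ = 3263.4088 − 4302.2587 = -1038.8499 million.

-1039 million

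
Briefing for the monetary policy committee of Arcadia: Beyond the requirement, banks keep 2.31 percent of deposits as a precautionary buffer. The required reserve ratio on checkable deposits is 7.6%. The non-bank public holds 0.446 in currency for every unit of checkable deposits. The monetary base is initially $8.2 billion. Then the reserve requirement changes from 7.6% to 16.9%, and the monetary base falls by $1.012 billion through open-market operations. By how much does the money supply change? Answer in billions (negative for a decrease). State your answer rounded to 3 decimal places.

-5.464 billion

Before: m₁ = (1 + 0.446) / (0.076 + 0.0231 + 0.446) ≈ 2.65272, MB₁ = 8.2, so M₁ = 2.65272 × 8.2 ≈ 21.7523 billion.
After: m₂ = (1 + 0.446) / (0.169 + 0.0231 + 0.446) ≈ 2.26610, MB₂ = 8.2 − 1.012 = 7.188, so M₂ = 2.26610 × 7.188 ≈ 16.2887 billion.
ΔM = M₂ − M₁ = 16.2887 − 21.7523 = -5.4636 billion.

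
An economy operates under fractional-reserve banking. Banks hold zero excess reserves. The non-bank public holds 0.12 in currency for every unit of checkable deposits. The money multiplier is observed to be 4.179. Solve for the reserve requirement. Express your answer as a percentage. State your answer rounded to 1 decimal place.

Using m = 4.179. Since m = (1 + c)/(c + rr + e), the denominator satisfies c + rr + e = (1 + c)/m = (1 + 0.12) / 4.179 ≈ 0.268007.
With c = 0.12 and e = 0, the reserve requirement is 0.268007 − 0.12 − 0 = 0.148007.

14.8%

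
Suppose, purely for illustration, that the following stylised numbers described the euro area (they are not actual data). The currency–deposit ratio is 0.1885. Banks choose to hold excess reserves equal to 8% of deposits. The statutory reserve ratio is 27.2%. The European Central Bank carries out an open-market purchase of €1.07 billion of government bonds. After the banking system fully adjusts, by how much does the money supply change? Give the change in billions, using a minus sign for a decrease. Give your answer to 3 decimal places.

€2.353 billion

The money multiplier is m = (1 + c) / (rr + e + c) = (1 + 0.1885) / (0.272 + 0.08 + 0.1885) ≈ 2.19889.
The purchase adds 1.07 billion of base, so ΔM = m × ΔMB = 2.19889 × (+1.07) ≈ 2.3528 billion.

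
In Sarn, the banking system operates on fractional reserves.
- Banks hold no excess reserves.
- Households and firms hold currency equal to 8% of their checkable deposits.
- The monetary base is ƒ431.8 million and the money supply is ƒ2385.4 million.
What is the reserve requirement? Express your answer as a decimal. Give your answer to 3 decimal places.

0.115

Using m = M/MB = 2385.4/431.8 ≈ 5.524317. Since m = (1 + c)/(c + rr + e), the denominator satisfies c + rr + e = (1 + c)/m = (1 + 0.08) / 5.524317 ≈ 0.195499.
With c = 0.08 and e = 0, the reserve requirement is 0.195499 − 0.08 − 0 = 0.115499.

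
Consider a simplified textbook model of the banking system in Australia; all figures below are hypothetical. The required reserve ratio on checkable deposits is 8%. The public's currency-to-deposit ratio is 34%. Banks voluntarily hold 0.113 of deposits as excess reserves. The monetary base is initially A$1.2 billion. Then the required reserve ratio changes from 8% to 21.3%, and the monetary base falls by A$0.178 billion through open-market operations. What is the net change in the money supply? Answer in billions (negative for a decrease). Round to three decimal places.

Before: m₁ = (1 + 0.34) / (0.08 + 0.113 + 0.34) ≈ 2.51407, MB₁ = 1.2, so M₁ = 2.51407 × 1.2 ≈ 3.0169 billion.
After: m₂ = (1 + 0.34) / (0.213 + 0.113 + 0.34) ≈ 2.01201, MB₂ = 1.2 − 0.178 = 1.022, so M₂ = 2.01201 × 1.022 ≈ 2.0563 billion.
ΔM = M₂ − M₁ = 2.0563 − 3.0169 = -0.9606 billion.

-0.961 billion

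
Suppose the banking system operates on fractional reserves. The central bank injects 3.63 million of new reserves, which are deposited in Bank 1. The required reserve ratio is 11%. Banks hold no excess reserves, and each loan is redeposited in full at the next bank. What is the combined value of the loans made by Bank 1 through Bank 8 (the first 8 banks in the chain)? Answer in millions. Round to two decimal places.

Bank i lends (1 − rr)^i of the original deposit: Bank 1 lends 3.63·0.8900 = 3.2307, Bank 2 lends 3.63·0.8900² ≈ 2.8753, and so on.
Summing a geometric series: total = 3.63·[0.8900·(1 − 0.8900^8) / (1 − 0.8900)] ≈ 17.8082 million.

17.81 million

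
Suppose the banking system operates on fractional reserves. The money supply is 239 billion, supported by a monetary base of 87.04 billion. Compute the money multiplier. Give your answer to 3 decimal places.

2.746

The money multiplier is m = M / MB = 239 / 87.04 ≈ 2.74586.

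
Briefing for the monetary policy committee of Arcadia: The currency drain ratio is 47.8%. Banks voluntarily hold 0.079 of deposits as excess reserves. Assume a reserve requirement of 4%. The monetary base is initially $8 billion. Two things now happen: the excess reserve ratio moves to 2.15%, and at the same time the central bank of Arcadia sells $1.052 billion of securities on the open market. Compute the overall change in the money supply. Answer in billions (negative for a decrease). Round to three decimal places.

Before: m₁ = (1 + 0.478) / (0.04 + 0.079 + 0.478) ≈ 2.47571, MB₁ = 8, so M₁ = 2.47571 × 8 ≈ 19.8057 billion.
After: m₂ = (1 + 0.478) / (0.04 + 0.0215 + 0.478) ≈ 2.73957, MB₂ = 8 − 1.052 = 6.948, so M₂ = 2.73957 × 6.948 ≈ 19.0345 billion.
ΔM = M₂ − M₁ = 19.0345 − 19.8057 = -0.7712 billion.

-0.771 billion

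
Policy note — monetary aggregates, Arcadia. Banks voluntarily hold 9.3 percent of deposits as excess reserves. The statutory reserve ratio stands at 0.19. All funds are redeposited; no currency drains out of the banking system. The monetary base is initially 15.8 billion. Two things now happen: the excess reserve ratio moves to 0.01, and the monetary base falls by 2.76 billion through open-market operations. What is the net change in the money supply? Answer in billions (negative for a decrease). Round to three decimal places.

Before: m₁ = 1 / (0.19 + 0.093) ≈ 3.533569, MB₁ = 15.8, so M₁ = 3.533569 × 15.8 ≈ 55.8304 billion.
After: m₂ = 1 / (0.19 + 0.01) = 5, MB₂ = 15.8 − 2.76 = 13.04, so M₂ = 5 × 13.04 = 65.2 billion.
ΔM = M₂ − M₁ = 65.2 − 55.8304 = 9.3696 billion.

9.370 billion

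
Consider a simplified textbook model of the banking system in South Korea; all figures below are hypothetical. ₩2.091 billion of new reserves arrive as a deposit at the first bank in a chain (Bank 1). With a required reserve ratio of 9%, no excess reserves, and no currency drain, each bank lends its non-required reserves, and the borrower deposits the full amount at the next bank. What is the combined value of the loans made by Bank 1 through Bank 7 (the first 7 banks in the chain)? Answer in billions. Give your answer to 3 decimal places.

₩10.217 billion

Bank i lends (1 − rr)^i of the original deposit: Bank 1 lends 2.091·0.9100 ≈ 1.9028, Bank 2 lends 2.091·0.9100² ≈ 1.7316, and so on.
Summing a geometric series: total = 2.091·[0.9100·(1 − 0.9100^7) / (1 − 0.9100)] ≈ 10.2168 billion.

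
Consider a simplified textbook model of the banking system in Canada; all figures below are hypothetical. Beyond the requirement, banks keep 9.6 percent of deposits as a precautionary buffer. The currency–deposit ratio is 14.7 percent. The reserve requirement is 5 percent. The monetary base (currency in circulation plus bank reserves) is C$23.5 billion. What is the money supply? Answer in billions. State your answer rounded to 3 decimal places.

The money multiplier is m = (1 + c) / (rr + e + c) = (1 + 0.147) / (0.05 + 0.096 + 0.147) ≈ 3.914676.
So M = m × MB = 3.914676 × 23.5 ≈ 91.9949 billion.

C$91.995 billion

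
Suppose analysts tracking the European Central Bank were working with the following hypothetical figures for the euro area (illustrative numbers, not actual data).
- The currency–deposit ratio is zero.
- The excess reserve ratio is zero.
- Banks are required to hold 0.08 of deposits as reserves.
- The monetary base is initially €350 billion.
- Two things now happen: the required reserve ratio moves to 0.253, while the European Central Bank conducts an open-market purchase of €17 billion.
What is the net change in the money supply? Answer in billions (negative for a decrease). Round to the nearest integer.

-2924 billion

Before: m₁ = 1 / (0.08) = 12.5, MB₁ = 350, so M₁ = 12.5 × 350 = 4375 billion.
After: m₂ = 1 / (0.253) ≈ 3.9526, MB₂ = 350 + 17 = 367, so M₂ = 3.9526 × 367 = 1450.6042 billion.
ΔM = M₂ − M₁ = 1450.6042 − 4375 = -2924.3958 billion.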